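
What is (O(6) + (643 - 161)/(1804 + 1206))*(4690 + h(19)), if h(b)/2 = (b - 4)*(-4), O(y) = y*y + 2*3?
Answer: 57994214/301 ≈ 1.9267e+5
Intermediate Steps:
O(y) = 6 + y**2 (O(y) = y**2 + 6 = 6 + y**2)
h(b) = 32 - 8*b (h(b) = 2*((b - 4)*(-4)) = 2*((-4 + b)*(-4)) = 2*(16 - 4*b) = 32 - 8*b)
(O(6) + (643 - 161)/(1804 + 1206))*(4690 + h(19)) = ((6 + 6**2) + (643 - 161)/(1804 + 1206))*(4690 + (32 - 8*19)) = ((6 + 36) + 482/3010)*(4690 + (32 - 152)) = (42 + 482*(1/3010))*(4690 - 120) = (42 + 241/1505)*4570 = (63451/1505)*4570 = 57994214/301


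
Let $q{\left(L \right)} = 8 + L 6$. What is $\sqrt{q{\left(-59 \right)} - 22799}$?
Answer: $i \sqrt{23145} \approx 152.13 i$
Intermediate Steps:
$q{\left(L \right)} = 8 + 6 L$
$\sqrt{q{\left(-59 \right)} - 22799} = \sqrt{\left(8 + 6 \left(-59\right)\right) - 22799} = \sqrt{\left(8 - 354\right) - 22799} = \sqrt{-346 - 22799} = \sqrt{-23145} = i \sqrt{23145}$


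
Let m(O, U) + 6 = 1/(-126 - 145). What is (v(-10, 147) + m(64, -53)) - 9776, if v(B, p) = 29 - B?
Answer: -2640354/271 ≈ -9743.0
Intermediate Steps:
m(O, U) = -1627/271 (m(O, U) = -6 + 1/(-126 - 145) = -6 + 1/(-271) = -6 - 1/271 = -1627/271)
(v(-10, 147) + m(64, -53)) - 9776 = ((29 - 1*(-10)) - 1627/271) - 9776 = ((29 + 10) - 1627/271) - 9776 = (39 - 1627/271) - 9776 = 8942/271 - 9776 = -2640354/271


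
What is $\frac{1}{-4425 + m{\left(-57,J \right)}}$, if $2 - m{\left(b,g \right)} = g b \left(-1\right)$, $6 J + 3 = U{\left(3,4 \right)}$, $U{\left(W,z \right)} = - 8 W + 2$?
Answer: $- \frac{2}{8371} \approx -0.00023892$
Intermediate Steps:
$U{\left(W,z \right)} = 2 - 8 W$
$J = - \frac{25}{6}$ ($J = - \frac{1}{2} + \frac{2 - 24}{6} = - \frac{1}{2} + \frac{1}{6} \left(-22\right) = - \frac{1}{2} - \frac{11}{3} = - \frac{25}{6} \approx -4.1667$)
$m{\left(b,g \right)} = 2 + b g$ ($m{\left(b,g \right)} = 2 - g b \left(-1\right) = 2 - b g \left(-1\right) = 2 - - b g = 2 + b g$)
$\frac{1}{-4425 + m{\left(-57,J \right)}} = \frac{1}{-4425 + \left(2 - - \frac{475}{2}\right)} = \frac{1}{-4425 + \left(2 + \frac{475}{2}\right)} = \frac{1}{-4425 + \frac{479}{2}} = \frac{1}{- \frac{8371}{2}} = - \frac{2}{8371}$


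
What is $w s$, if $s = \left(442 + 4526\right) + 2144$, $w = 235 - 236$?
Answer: $-7112$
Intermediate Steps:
$w = -1$
$s = 7112$ ($s = 4968 + 2144 = 7112$)
$w s = \left(-1\right) 7112 = -7112$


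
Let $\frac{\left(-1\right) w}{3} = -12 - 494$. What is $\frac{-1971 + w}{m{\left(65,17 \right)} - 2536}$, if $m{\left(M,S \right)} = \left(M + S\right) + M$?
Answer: $\frac{453}{2389} \approx 0.18962$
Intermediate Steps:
$w = 1518$ ($w = - 3 \left(-12 - 494\right) = \left(-3\right) \left(-506\right) = 1518$)
$m{\left(M,S \right)} = S + 2 M$
$\frac{-1971 + w}{m{\left(65,17 \right)} - 2536} = \frac{-1971 + 1518}{\left(17 + 2 \cdot 65\right) - 2536} = - \frac{453}{\left(17 + 130\right) - 2536} = - \frac{453}{147 - 2536} = - \frac{453}{-2389} = \left(-453\right) \left(- \frac{1}{2389}\right) = \frac{453}{2389}$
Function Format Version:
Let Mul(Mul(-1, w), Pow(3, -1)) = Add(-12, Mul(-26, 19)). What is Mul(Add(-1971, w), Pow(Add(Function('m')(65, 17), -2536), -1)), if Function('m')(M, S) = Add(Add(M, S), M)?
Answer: Rational(453, 2389) ≈ 0.18962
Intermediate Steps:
w = 1518 (w = Mul(-3, Add(-12, Mul(-26, 19))) = Mul(-3, Add(-12, -494)) = Mul(-3, -506) = 1518)
Function('m')(M, S) = Add(S, Mul(2, M))
Mul(Add(-1971, w), Pow(Add(Function('m')(65, 17), -2536), -1)) = Mul(Add(-1971, 1518), Pow(Add(Add(17, Mul(2, 65)), -2536), -1)) = Mul(-453, Pow(Add(Add(17, 130), -2536), -1)) = Mul(-453, Pow(Add(147, -2536), -1)) = Mul(-453, Pow(-2389, -1)) = Mul(-453, Rational(-1, 2389)) = Rational(453, 2389)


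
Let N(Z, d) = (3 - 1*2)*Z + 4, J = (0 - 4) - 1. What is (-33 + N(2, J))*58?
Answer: -1566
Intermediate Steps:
J = -5 (J = -4 - 1 = -5)
N(Z, d) = 4 + Z (N(Z, d) = (3 - 2)*Z + 4 = 1*Z + 4 = Z + 4 = 4 + Z)
(-33 + N(2, J))*58 = (-33 + (4 + 2))*58 = (-33 + 6)*58 = -27*58 = -1566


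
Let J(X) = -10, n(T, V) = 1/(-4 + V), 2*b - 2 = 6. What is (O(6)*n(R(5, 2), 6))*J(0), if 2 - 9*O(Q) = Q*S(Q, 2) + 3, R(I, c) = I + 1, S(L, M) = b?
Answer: 125/9 ≈ 13.889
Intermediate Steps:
b = 4 (b = 1 + (½)*6 = 1 + 3 = 4)
S(L, M) = 4
R(I, c) = 1 + I
O(Q) = -⅑ - 4*Q/9 (O(Q) = 2/9 - (Q*4 + 3)/9 = 2/9 - (4*Q + 3)/9 = 2/9 - (3 + 4*Q)/9 = 2/9 + (-⅓ - 4*Q/9) = -⅑ - 4*Q/9)
(O(6)*n(R(5, 2), 6))*J(0) = ((-⅑ - 4/9*6)/(-4 + 6))*(-10) = ((-⅑ - 8/3)/2)*(-10) = -25/9*½*(-10) = -25/18*(-10) = 125/9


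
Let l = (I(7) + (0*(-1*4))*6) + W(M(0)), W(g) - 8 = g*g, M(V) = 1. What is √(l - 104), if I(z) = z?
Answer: 2*I*√22 ≈ 9.3808*I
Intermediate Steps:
W(g) = 8 + g² (W(g) = 8 + g*g = 8 + g²)
l = 16 (l = (7 + (0*(-1*4))*6) + (8 + 1²) = (7 + (0*(-4))*6) + (8 + 1) = (7 + 0*6) + 9 = (7 + 0) + 9 = 7 + 9 = 16)
√(l - 104) = √(16 - 104) = √(-88) = 2*I*√22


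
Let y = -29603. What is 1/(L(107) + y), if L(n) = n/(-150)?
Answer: -150/4440557 ≈ -3.3780e-5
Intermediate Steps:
L(n) = -n/150 (L(n) = n*(-1/150) = -n/150)
1/(L(107) + y) = 1/(-1/150*107 - 29603) = 1/(-107/150 - 29603) = 1/(-4440557/150) = -150/4440557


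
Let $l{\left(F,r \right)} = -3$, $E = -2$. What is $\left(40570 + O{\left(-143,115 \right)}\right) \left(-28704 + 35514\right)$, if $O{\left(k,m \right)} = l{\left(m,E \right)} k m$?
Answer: $612253050$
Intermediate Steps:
$O{\left(k,m \right)} = - 3 k m$
$\left(40570 + O{\left(-143,115 \right)}\right) \left(-28704 + 35514\right) = \left(40570 - \left(-429\right) 115\right) \left(-28704 + 35514\right) = \left(40570 + 49335\right) 6810 = 89905 \cdot 6810 = 612253050$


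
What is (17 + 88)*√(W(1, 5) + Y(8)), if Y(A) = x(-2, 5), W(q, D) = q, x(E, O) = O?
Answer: 105*√6 ≈ 257.20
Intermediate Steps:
Y(A) = 5
(17 + 88)*√(W(1, 5) + Y(8)) = (17 + 88)*√(1 + 5) = 105*√6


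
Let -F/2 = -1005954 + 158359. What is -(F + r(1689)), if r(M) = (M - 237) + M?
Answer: -1698331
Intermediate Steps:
r(M) = -237 + 2*M (r(M) = (-237 + M) + M = -237 + 2*M)
F = 1695190 (F = -2*(-1005954 + 158359) = -2*(-847595) = 1695190)
-(F + r(1689)) = -(1695190 + (-237 + 2*1689)) = -(1695190 + (-237 + 3378)) = -(1695190 + 3141) = -1*1698331 = -1698331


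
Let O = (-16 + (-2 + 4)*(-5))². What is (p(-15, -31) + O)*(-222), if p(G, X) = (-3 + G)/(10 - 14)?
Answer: -151071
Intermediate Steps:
p(G, X) = ¾ - G/4 (p(G, X) = (-3 + G)/(-4) = (-3 + G)*(-¼) = ¾ - G/4)
O = 676 (O = (-16 + 2*(-5))² = (-16 - 10)² = (-26)² = 676)
(p(-15, -31) + O)*(-222) = ((¾ - ¼*(-15)) + 676)*(-222) = ((¾ + 15/4) + 676)*(-222) = (9/2 + 676)*(-222) = (1361/2)*(-222) = -151071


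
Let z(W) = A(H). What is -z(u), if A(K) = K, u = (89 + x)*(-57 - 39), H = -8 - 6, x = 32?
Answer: 14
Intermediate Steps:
H = -14
u = -11616 (u = (89 + 32)*(-57 - 39) = 121*(-96) = -11616)
z(W) = -14
-z(u) = -1*(-14) = 14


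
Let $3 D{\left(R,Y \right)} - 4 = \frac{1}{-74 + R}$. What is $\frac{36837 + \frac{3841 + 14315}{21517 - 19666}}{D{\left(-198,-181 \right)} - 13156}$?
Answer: $- \frac{18551336496}{6623006953} \approx -2.801$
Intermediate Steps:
$D{\left(R,Y \right)} = \frac{4}{3} + \frac{1}{3 \left(-74 + R\right)}$
$\frac{36837 + \frac{3841 + 14315}{21517 - 19666}}{D{\left(-198,-181 \right)} - 13156} = \frac{36837 + \frac{3841 + 14315}{21517 - 19666}}{\frac{-295 + 4 \left(-198\right)}{3 \left(-74 - 198\right)} - 13156} = \frac{36837 + \frac{18156}{1851}}{\frac{-295 - 792}{3 \left(-272\right)} - 13156} = \frac{36837 + 18156 \cdot \frac{1}{1851}}{\frac{1}{3} \left(- \frac{1}{272}\right) \left(-1087\right) - 13156} = \frac{36837 + \frac{6052}{617}}{\frac{1087}{816} - 13156} = \frac{22734481}{617 \left(- \frac{10734209}{816}\right)} = \frac{22734481}{617} \left(- \frac{816}{10734209}\right) = - \frac{18551336496}{6623006953}$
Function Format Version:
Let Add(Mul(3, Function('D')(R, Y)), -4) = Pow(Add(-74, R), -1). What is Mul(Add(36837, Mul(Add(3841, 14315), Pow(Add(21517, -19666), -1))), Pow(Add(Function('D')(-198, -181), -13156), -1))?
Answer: Rational(-18551336496, 6623006953) ≈ -2.8010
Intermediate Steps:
Function('D')(R, Y) = Add(Rational(4, 3), Mul(Rational(1, 3), Pow(Add(-74, R), -1)))
Mul(Add(36837, Mul(Add(3841, 14315), Pow(Add(21517, -19666), -1))), Pow(Add(Function('D')(-198, -181), -13156), -1)) = Mul(Add(36837, Mul(Add(3841, 14315), Pow(Add(21517, -19666), -1))), Pow(Add(Mul(Rational(1, 3), Pow(Add(-74, -198), -1), Add(-295, Mul(4, -198))), -13156), -1)) = Mul(Add(36837, Mul(18156, Pow(1851, -1))), Pow(Add(Mul(Rational(1, 3), Pow(-272, -1), Add(-295, -792)), -13156), -1)) = Mul(Add(36837, Mul(18156, Rational(1, 1851))), Pow(Add(Mul(Rational(1, 3), Rational(-1, 272), -1087), -13156), -1)) = Mul(Add(36837, Rational(6052, 617)), Pow(Add(Rational(1087, 816), -13156), -1)) = Mul(Rational(22734481, 617), Pow(Rational(-10734209, 816), -1)) = Mul(Rational(22734481, 617), Rational(-816, 10734209)) = Rational(-18551336496, 6623006953)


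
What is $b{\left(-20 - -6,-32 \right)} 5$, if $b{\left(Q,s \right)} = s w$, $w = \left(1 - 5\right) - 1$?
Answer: $800$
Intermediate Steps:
$w = -5$ ($w = -4 - 1 = -5$)
$b{\left(Q,s \right)} = - 5 s$ ($b{\left(Q,s \right)} = s \left(-5\right) = - 5 s$)
$b{\left(-20 - -6,-32 \right)} 5 = \left(-5\right) \left(-32\right) 5 = 160 \cdot 5 = 800$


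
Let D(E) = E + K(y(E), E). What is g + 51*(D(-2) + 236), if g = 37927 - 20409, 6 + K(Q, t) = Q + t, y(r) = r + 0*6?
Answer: 28942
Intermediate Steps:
y(r) = r (y(r) = r + 0 = r)
K(Q, t) = -6 + Q + t (K(Q, t) = -6 + (Q + t) = -6 + Q + t)
g = 17518
D(E) = -6 + 3*E (D(E) = E + (-6 + E + E) = E + (-6 + 2*E) = -6 + 3*E)
g + 51*(D(-2) + 236) = 17518 + 51*((-6 + 3*(-2)) + 236) = 17518 + 51*((-6 - 6) + 236) = 17518 + 51*(-12 + 236) = 17518 + 51*224 = 17518 + 11424 = 28942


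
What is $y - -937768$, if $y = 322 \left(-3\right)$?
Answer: $936802$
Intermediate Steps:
$y = -966$
$y - -937768 = -966 - -937768 = -966 + 937768 = 936802$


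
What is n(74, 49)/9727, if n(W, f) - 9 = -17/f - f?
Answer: -1977/476623 ≈ -0.0041479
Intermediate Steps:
n(W, f) = 9 - f - 17/f (n(W, f) = 9 + (-17/f - f) = 9 + (-f - 17/f) = 9 - f - 17/f)
n(74, 49)/9727 = (9 - 1*49 - 17/49)/9727 = (9 - 49 - 17*1/49)*(1/9727) = (9 - 49 - 17/49)*(1/9727) = -1977/49*1/9727 = -1977/476623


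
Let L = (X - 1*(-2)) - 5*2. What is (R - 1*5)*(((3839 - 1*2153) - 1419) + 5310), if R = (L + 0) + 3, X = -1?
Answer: -61347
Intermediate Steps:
L = -9 (L = (-1 - 1*(-2)) - 5*2 = (-1 + 2) - 10 = 1 - 10 = -9)
R = -6 (R = (-9 + 0) + 3 = -9 + 3 = -6)
(R - 1*5)*(((3839 - 1*2153) - 1419) + 5310) = (-6 - 1*5)*(((3839 - 1*2153) - 1419) + 5310) = (-6 - 5)*(((3839 - 2153) - 1419) + 5310) = -11*((1686 - 1419) + 5310) = -11*(267 + 5310) = -11*5577 = -61347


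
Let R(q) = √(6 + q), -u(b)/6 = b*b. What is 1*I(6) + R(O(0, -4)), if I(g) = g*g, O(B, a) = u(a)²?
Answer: 36 + √9222 ≈ 132.03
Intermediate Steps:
u(b) = -6*b² (u(b) = -6*b*b = -6*b²)
O(B, a) = 36*a⁴ (O(B, a) = (-6*a²)² = 36*a⁴)
I(g) = g²
1*I(6) + R(O(0, -4)) = 1*6² + √(6 + 36*(-4)⁴) = 1*36 + √(6 + 36*256) = 36 + √(6 + 9216) = 36 + √9222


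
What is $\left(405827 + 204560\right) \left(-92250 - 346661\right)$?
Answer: $-267905568557$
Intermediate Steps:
$\left(405827 + 204560\right) \left(-92250 - 346661\right) = 610387 \left(-438911\right) = -267905568557$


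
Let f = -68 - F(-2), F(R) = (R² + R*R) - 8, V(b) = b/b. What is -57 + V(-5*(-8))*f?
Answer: -125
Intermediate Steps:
V(b) = 1
F(R) = -8 + 2*R² (F(R) = (R² + R²) - 8 = 2*R² - 8 = -8 + 2*R²)
f = -68 (f = -68 - (-8 + 2*(-2)²) = -68 - (-8 + 2*4) = -68 - (-8 + 8) = -68 - 1*0 = -68 + 0 = -68)
-57 + V(-5*(-8))*f = -57 + 1*(-68) = -57 - 68 = -125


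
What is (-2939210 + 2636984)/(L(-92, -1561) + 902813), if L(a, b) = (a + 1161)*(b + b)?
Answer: 100742/811535 ≈ 0.12414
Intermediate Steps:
L(a, b) = 2*b*(1161 + a) (L(a, b) = (1161 + a)*(2*b) = 2*b*(1161 + a))
(-2939210 + 2636984)/(L(-92, -1561) + 902813) = (-2939210 + 2636984)/(2*(-1561)*(1161 - 92) + 902813) = -302226/(2*(-1561)*1069 + 902813) = -302226/(-3337418 + 902813) = -302226/(-2434605) = -302226*(-1/2434605) = 100742/811535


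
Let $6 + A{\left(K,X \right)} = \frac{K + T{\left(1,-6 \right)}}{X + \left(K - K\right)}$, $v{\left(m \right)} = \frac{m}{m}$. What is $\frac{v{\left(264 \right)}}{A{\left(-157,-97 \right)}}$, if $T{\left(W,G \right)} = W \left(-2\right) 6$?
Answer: $- \frac{97}{413} \approx -0.23487$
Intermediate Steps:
$T{\left(W,G \right)} = - 12 W$ ($T{\left(W,G \right)} = - 2 W 6 = - 12 W$)
$v{\left(m \right)} = 1$
$A{\left(K,X \right)} = -6 + \frac{-12 + K}{X}$ ($A{\left(K,X \right)} = -6 + \frac{K - 12}{X + \left(K - K\right)} = -6 + \frac{K - 12}{X + 0} = -6 + \frac{-12 + K}{X}$)
$\frac{v{\left(264 \right)}}{A{\left(-157,-97 \right)}} = 1 \frac{1}{\frac{1}{-97} \left(-12 - 157 - -582\right)} = 1 \frac{1}{\left(- \frac{1}{97}\right) \left(-12 - 157 + 582\right)} = 1 \frac{1}{\left(- \frac{1}{97}\right) 413} = 1 \frac{1}{- \frac{413}{97}} = 1 \left(- \frac{97}{413}\right) = - \frac{97}{413}$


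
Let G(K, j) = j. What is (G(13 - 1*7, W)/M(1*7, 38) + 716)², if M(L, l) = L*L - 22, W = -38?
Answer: 372258436/729 ≈ 5.1064e+5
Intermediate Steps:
M(L, l) = -22 + L² (M(L, l) = L² - 22 = -22 + L²)
(G(13 - 1*7, W)/M(1*7, 38) + 716)² = (-38/(-22 + (1*7)²) + 716)² = (-38/(-22 + 7²) + 716)² = (-38/(-22 + 49) + 716)² = (-38/27 + 716)² = (19294/27)² = 372258436/729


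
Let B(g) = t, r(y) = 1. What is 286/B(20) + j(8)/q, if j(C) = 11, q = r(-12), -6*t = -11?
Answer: 167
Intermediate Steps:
t = 11/6 (t = -1/6*(-11) = 11/6 ≈ 1.8333)
q = 1
B(g) = 11/6
286/B(20) + j(8)/q = 286/(11/6) + 11/1 = 286*(6/11) + 11*1 = 156 + 11 = 167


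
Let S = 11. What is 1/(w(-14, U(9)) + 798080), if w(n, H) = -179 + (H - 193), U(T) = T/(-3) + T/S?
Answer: 11/8774764 ≈ 1.2536e-6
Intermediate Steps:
U(T) = -8*T/33 (U(T) = T/(-3) + T/11 = T*(-⅓) + T*(1/11) = -T/3 + T/11 = -8*T/33)
w(n, H) = -372 + H (w(n, H) = -179 + (-193 + H) = -372 + H)
1/(w(-14, U(9)) + 798080) = 1/((-372 - 8/33*9) + 798080) = 1/((-372 - 24/11) + 798080) = 1/(-4116/11 + 798080) = 1/(8774764/11) = 11/8774764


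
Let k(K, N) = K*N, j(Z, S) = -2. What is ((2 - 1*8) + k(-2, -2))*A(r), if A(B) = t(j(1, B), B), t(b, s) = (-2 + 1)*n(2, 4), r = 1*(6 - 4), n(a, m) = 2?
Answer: 4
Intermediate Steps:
r = 2 (r = 1*2 = 2)
t(b, s) = -2 (t(b, s) = (-2 + 1)*2 = -1*2 = -2)
A(B) = -2
((2 - 1*8) + k(-2, -2))*A(r) = ((2 - 1*8) - 2*(-2))*(-2) = ((2 - 8) + 4)*(-2) = (-6 + 4)*(-2) = -2*(-2) = 4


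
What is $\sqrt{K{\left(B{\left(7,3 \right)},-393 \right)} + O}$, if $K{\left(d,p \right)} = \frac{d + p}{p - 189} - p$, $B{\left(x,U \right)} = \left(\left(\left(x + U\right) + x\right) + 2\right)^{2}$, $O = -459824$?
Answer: $\frac{i \sqrt{38905071855}}{291} \approx 677.81 i$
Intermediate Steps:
$B{\left(x,U \right)} = \left(2 + U + 2 x\right)^{2}$ ($B{\left(x,U \right)} = \left(\left(\left(U + x\right) + x\right) + 2\right)^{2} = \left(\left(U + 2 x\right) + 2\right)^{2} = \left(2 + U + 2 x\right)^{2}$)
$K{\left(d,p \right)} = - p + \frac{d + p}{-189 + p}$ ($K{\left(d,p \right)} = \frac{d + p}{-189 + p} - p = - p + \frac{d + p}{-189 + p}$)
$\sqrt{K{\left(B{\left(7,3 \right)},-393 \right)} + O} = \sqrt{\frac{\left(2 + 3 + 2 \cdot 7\right)^{2} - \left(-393\right)^{2} + 190 \left(-393\right)}{-189 - 393} - 459824} = \sqrt{\frac{\left(2 + 3 + 14\right)^{2} - 154449 - 74670}{-582} - 459824} = \sqrt{- \frac{19^{2} - 154449 - 74670}{582} - 459824} = \sqrt{- \frac{361 - 154449 - 74670}{582} - 459824} = \sqrt{\left(- \frac{1}{582}\right) \left(-228758\right) - 459824} = \sqrt{\frac{114379}{291} - 459824} = \sqrt{- \frac{133694405}{291}} = \frac{i \sqrt{38905071855}}{291}$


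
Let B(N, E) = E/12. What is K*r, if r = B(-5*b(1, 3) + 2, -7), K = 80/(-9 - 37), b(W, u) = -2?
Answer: 70/69 ≈ 1.0145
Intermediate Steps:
B(N, E) = E/12 (B(N, E) = E*(1/12) = E/12)
K = -40/23 (K = 80/(-46) = 80*(-1/46) = -40/23 ≈ -1.7391)
r = -7/12 (r = (1/12)*(-7) = -7/12 ≈ -0.58333)
K*r = -40/23*(-7/12) = 70/69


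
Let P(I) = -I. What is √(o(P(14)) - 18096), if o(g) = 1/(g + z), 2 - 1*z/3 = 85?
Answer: I*√1251682487/263 ≈ 134.52*I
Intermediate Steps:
z = -249 (z = 6 - 3*85 = 6 - 255 = -249)
o(g) = 1/(-249 + g) (o(g) = 1/(g - 249) = 1/(-249 + g))
√(o(P(14)) - 18096) = √(1/(-249 - 1*14) - 18096) = √(1/(-249 - 14) - 18096) = √(1/(-263) - 18096) = √(-1/263 - 18096) = √(-4759249/263) = I*√1251682487/263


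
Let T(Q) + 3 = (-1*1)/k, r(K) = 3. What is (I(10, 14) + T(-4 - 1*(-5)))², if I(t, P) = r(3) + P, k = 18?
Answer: 63001/324 ≈ 194.45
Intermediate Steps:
I(t, P) = 3 + P
T(Q) = -55/18 (T(Q) = -3 - 1*1/18 = -3 - 1/18 = -55/18)
(I(10, 14) + T(-4 - 1*(-5)))² = ((3 + 14) - 55/18)² = (17 - 55/18)² = (251/18)² = 63001/324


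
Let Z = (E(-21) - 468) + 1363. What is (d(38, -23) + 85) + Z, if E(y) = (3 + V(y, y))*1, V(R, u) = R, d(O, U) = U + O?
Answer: 977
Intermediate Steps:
d(O, U) = O + U
E(y) = 3 + y (E(y) = (3 + y)*1 = 3 + y)
Z = 877 (Z = ((3 - 21) - 468) + 1363 = (-18 - 468) + 1363 = -486 + 1363 = 877)
(d(38, -23) + 85) + Z = ((38 - 23) + 85) + 877 = (15 + 85) + 877 = 100 + 877 = 977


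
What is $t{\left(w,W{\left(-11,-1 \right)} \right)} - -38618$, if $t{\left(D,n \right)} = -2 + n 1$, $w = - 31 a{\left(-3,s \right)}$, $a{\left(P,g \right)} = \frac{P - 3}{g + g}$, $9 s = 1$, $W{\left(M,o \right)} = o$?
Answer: $38615$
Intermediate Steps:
$s = \frac{1}{9}$ ($s = \frac{1}{9} \cdot 1 = \frac{1}{9} \approx 0.11111$)
$a{\left(P,g \right)} = \frac{-3 + P}{2 g}$
$w = 837$ ($w = - 31 \frac{\frac{1}{\frac{1}{9}} \left(-3 - 3\right)}{2} = - 31 \cdot \frac{1}{2} \cdot 9 \left(-6\right) = \left(-31\right) \left(-27\right) = 837$)
$t{\left(D,n \right)} = -2 + n$
$t{\left(w,W{\left(-11,-1 \right)} \right)} - -38618 = \left(-2 - 1\right) - -38618 = -3 + 38618 = 38615$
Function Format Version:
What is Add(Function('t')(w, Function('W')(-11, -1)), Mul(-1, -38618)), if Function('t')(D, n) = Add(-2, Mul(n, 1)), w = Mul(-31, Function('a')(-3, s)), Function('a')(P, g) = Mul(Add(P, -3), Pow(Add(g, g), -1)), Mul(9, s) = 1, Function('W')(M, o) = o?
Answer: 38615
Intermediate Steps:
s = Rational(1, 9) (s = Mul(Rational(1, 9), 1) = Rational(1, 9) ≈ 0.11111)
Function('a')(P, g) = Mul(Rational(1, 2), Pow(g, -1), Add(-3, P)) (Function('a')(P, g) = Mul(Add(-3, P), Pow(Mul(2, g), -1)) = Mul(Add(-3, P), Mul(Rational(1, 2), Pow(g, -1))) = Mul(Rational(1, 2), Pow(g, -1), Add(-3, P)))
w = 837 (w = Mul(-31, Mul(Rational(1, 2), Pow(Rational(1, 9), -1), Add(-3, -3))) = Mul(-31, Mul(Rational(1, 2), 9, -6)) = Mul(-31, -27) = 837)
Function('t')(D, n) = Add(-2, n)
Add(Function('t')(w, Function('W')(-11, -1)), Mul(-1, -38618)) = Add(Add(-2, -1), Mul(-1, -38618)) = Add(-3, 38618) = 38615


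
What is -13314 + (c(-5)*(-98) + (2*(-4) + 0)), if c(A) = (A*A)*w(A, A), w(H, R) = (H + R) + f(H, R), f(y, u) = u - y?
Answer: 11178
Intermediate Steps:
w(H, R) = 2*R (w(H, R) = (H + R) + (R - H) = 2*R)
c(A) = 2*A**3 (c(A) = (A*A)*(2*A) = A**2*(2*A) = 2*A**3)
-13314 + (c(-5)*(-98) + (2*(-4) + 0)) = -13314 + ((2*(-5)**3)*(-98) + (2*(-4) + 0)) = -13314 + ((2*(-125))*(-98) + (-8 + 0)) = -13314 + (-250*(-98) - 8) = -13314 + (24500 - 8) = -13314 + 24492 = 11178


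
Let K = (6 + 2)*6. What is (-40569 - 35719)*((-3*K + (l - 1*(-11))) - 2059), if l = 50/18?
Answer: 1503102464/9 ≈ 1.6701e+8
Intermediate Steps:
l = 25/9 (l = 50*(1/18) = 25/9 ≈ 2.7778)
K = 48 (K = 8*6 = 48)
(-40569 - 35719)*((-3*K + (l - 1*(-11))) - 2059) = (-40569 - 35719)*((-3*48 + (25/9 - 1*(-11))) - 2059) = -76288*((-144 + (25/9 + 11)) - 2059) = -76288*((-144 + 124/9) - 2059) = -76288*(-1172/9 - 2059) = -76288*(-19703/9) = 1503102464/9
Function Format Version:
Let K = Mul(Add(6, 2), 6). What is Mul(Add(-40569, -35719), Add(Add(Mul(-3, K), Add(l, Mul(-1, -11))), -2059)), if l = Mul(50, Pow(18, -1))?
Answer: Rational(1503102464, 9) ≈ 1.6701e+8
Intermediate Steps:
l = Rational(25, 9) (l = Mul(50, Rational(1, 18)) = Rational(25, 9) ≈ 2.7778)
K = 48 (K = Mul(8, 6) = 48)
Mul(Add(-40569, -35719), Add(Add(Mul(-3, K), Add(l, Mul(-1, -11))), -2059)) = Mul(Add(-40569, -35719), Add(Add(Mul(-3, 48), Add(Rational(25, 9), Mul(-1, -11))), -2059)) = Mul(-76288, Add(Add(-144, Add(Rational(25, 9), 11)), -2059)) = Mul(-76288, Add(Add(-144, Rational(124, 9)), -2059)) = Mul(-76288, Add(Rational(-1172, 9), -2059)) = Mul(-76288, Rational(-19703, 9)) = Rational(1503102464, 9)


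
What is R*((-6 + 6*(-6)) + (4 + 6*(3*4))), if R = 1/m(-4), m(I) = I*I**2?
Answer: -17/32 ≈ -0.53125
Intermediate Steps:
m(I) = I**3
R = -1/64 (R = 1/((-4)**3) = 1/(-64) = -1/64 ≈ -0.015625)
R*((-6 + 6*(-6)) + (4 + 6*(3*4))) = -((-6 + 6*(-6)) + (4 + 6*(3*4)))/64 = -((-6 - 36) + (4 + 6*12))/64 = -(-42 + (4 + 72))/64 = -(-42 + 76)/64 = -1/64*34 = -17/32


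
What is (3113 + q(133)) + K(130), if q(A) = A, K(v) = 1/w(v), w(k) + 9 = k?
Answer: 392767/121 ≈ 3246.0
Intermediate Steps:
w(k) = -9 + k
K(v) = 1/(-9 + v)
(3113 + q(133)) + K(130) = (3113 + 133) + 1/(-9 + 130) = 3246 + 1/121 = 392767/121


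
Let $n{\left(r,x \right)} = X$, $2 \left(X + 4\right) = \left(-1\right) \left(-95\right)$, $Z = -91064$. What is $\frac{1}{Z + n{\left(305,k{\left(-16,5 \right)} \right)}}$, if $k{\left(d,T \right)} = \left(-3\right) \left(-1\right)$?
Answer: $- \frac{2}{182041} \approx -1.0987 \cdot 10^{-5}$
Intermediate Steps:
$k{\left(d,T \right)} = 3$
$X = \frac{87}{2}$ ($X = -4 + \frac{\left(-1\right) \left(-95\right)}{2} = -4 + \frac{1}{2} \cdot 95 = -4 + \frac{95}{2} = \frac{87}{2} \approx 43.5$)
$n{\left(r,x \right)} = \frac{87}{2}$
$\frac{1}{Z + n{\left(305,k{\left(-16,5 \right)} \right)}} = \frac{1}{-91064 + \frac{87}{2}} = \frac{1}{- \frac{182041}{2}} = - \frac{2}{182041}$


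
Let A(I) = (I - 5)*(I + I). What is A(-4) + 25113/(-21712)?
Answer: 1538151/21712 ≈ 70.843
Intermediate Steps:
A(I) = 2*I*(-5 + I) (A(I) = (-5 + I)*(2*I) = 2*I*(-5 + I))
A(-4) + 25113/(-21712) = 2*(-4)*(-5 - 4) + 25113/(-21712) = 2*(-4)*(-9) + 25113*(-1/21712) = 72 - 25113/21712 = 1538151/21712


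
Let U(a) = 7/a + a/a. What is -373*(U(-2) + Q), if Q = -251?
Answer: 189111/2 ≈ 94556.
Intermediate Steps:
U(a) = 1 + 7/a (U(a) = 7/a + 1 = 1 + 7/a)
-373*(U(-2) + Q) = -373*((7 - 2)/(-2) - 251) = -373*(-½*5 - 251) = -373*(-5/2 - 251) = -373*(-507/2) = 189111/2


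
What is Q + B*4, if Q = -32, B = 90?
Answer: 328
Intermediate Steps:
Q + B*4 = -32 + 90*4 = -32 + 360 = 328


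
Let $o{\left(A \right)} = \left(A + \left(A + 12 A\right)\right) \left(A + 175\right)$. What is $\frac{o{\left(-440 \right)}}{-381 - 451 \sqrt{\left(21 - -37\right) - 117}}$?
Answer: $- \frac{31097220}{607291} + \frac{36810620 i \sqrt{59}}{607291} \approx -51.206 + 465.59 i$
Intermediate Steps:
$o{\left(A \right)} = 14 A \left(175 + A\right)$ ($o{\left(A \right)} = \left(A + 13 A\right) \left(175 + A\right) = 14 A \left(175 + A\right)$)
$\frac{o{\left(-440 \right)}}{-381 - 451 \sqrt{\left(21 - -37\right) - 117}} = \frac{14 \left(-440\right) \left(175 - 440\right)}{-381 - 451 \sqrt{\left(21 - -37\right) - 117}} = \frac{14 \left(-440\right) \left(-265\right)}{-381 - 451 \sqrt{\left(21 + 37\right) - 117}} = \frac{1632400}{-381 - 451 \sqrt{58 - 117}} = \frac{1632400}{-381 - 451 \sqrt{-59}} = \frac{1632400}{-381 - 451 i \sqrt{59}}$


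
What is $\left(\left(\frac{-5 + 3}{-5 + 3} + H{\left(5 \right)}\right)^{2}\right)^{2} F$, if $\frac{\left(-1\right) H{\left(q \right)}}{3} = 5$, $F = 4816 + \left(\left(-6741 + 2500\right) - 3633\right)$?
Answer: $-117476128$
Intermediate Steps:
$F = -3058$ ($F = 4816 - 7874 = -3058$)
$H{\left(q \right)} = -15$ ($H{\left(q \right)} = \left(-3\right) 5 = -15$)
$\left(\left(\frac{-5 + 3}{-5 + 3} + H{\left(5 \right)}\right)^{2}\right)^{2} F = \left(\left(\frac{-5 + 3}{-5 + 3} - 15\right)^{2}\right)^{2} \left(-3058\right) = \left(\left(- \frac{2}{-2} - 15\right)^{2}\right)^{2} \left(-3058\right) = \left(\left(\left(-2\right) \left(- \frac{1}{2}\right) - 15\right)^{2}\right)^{2} \left(-3058\right) = \left(\left(1 - 15\right)^{2}\right)^{2} \left(-3058\right) = \left(\left(-14\right)^{2}\right)^{2} \left(-3058\right) = 196^{2} \left(-3058\right) = 38416 \left(-3058\right) = -117476128$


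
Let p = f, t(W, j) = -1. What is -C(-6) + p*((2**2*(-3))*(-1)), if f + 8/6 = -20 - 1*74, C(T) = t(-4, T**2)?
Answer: -1143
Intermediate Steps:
C(T) = -1
f = -286/3 (f = -4/3 + (-20 - 1*74) = -4/3 + (-20 - 74) = -4/3 - 94 = -286/3 ≈ -95.333)
p = -286/3 ≈ -95.333
-C(-6) + p*((2**2*(-3))*(-1)) = -1*(-1) - 286*2**2*(-3)*(-1)/3 = 1 - 286*4*(-3)*(-1)/3 = 1 - (-1144)*(-1) = 1 - 286/3*12 = 1 - 1144 = -1143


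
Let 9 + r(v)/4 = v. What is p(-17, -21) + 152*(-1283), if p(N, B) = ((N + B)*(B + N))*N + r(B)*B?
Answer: -217044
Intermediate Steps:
r(v) = -36 + 4*v
p(N, B) = B*(-36 + 4*B) + N*(B + N)² (p(N, B) = ((N + B)*(B + N))*N + (-36 + 4*B)*B = ((B + N)*(B + N))*N + B*(-36 + 4*B) = (B + N)²*N + B*(-36 + 4*B) = N*(B + N)² + B*(-36 + 4*B) = B*(-36 + 4*B) + N*(B + N)²)
p(-17, -21) + 152*(-1283) = (-17*(-21 - 17)² + 4*(-21)*(-9 - 21)) + 152*(-1283) = (-17*(-38)² + 4*(-21)*(-30)) - 195016 = (-17*1444 + 2520) - 195016 = (-24548 + 2520) - 195016 = -22028 - 195016 = -217044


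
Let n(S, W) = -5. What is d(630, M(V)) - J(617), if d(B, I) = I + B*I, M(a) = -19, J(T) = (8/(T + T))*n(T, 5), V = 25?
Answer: -7397193/617 ≈ -11989.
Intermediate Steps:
J(T) = -20/T (J(T) = (8/(T + T))*(-5) = (8/(2*T))*(-5) = ((1/(2*T))*8)*(-5) = (4/T)*(-5) = -20/T)
d(630, M(V)) - J(617) = -19*(1 + 630) - (-20)/617 = -19*631 - (-20)/617 = -11989 - 1*(-20/617) = -11989 + 20/617 = -7397193/617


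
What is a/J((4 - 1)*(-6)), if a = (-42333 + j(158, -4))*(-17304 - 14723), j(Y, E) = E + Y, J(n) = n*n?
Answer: 1350866833/324 ≈ 4.1693e+6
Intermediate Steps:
J(n) = n**2
a = 1350866833 (a = (-42333 + (-4 + 158))*(-17304 - 14723) = (-42333 + 154)*(-32027) = -42179*(-32027) = 1350866833)
a/J((4 - 1)*(-6)) = 1350866833/(((4 - 1)*(-6))**2) = 1350866833/((3*(-6))**2) = 1350866833/((-18)**2) = 1350866833/324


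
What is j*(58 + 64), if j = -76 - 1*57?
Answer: -16226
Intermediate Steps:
j = -133 (j = -76 - 57 = -133)
j*(58 + 64) = -133*(58 + 64) = -133*122 = -16226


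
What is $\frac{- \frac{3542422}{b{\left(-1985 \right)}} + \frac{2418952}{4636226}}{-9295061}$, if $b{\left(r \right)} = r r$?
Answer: $\frac{3446126917586}{84900034930569895925} \approx 4.059 \cdot 10^{-8}$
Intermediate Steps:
$b{\left(r \right)} = r^{2}$
$\frac{- \frac{3542422}{b{\left(-1985 \right)}} + \frac{2418952}{4636226}}{-9295061} = \frac{- \frac{3542422}{\left(-1985\right)^{2}} + \frac{2418952}{4636226}}{-9295061} = \left(- \frac{3542422}{3940225} + 2418952 \cdot \frac{1}{4636226}\right) \left(- \frac{1}{9295061}\right) = \left(\left(-3542422\right) \frac{1}{3940225} + \frac{1209476}{2318113}\right) \left(- \frac{1}{9295061}\right) = \left(- \frac{3542422}{3940225} + \frac{1209476}{2318113}\right) \left(- \frac{1}{9295061}\right) = \left(- \frac{3446126917586}{9133886795425}\right) \left(- \frac{1}{9295061}\right) = \frac{3446126917586}{84900034930569895925}$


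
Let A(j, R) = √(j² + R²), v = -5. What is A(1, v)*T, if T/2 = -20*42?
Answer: -1680*√26 ≈ -8566.4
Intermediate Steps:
T = -1680 (T = 2*(-20*42) = 2*(-840) = -1680)
A(j, R) = √(R² + j²)
A(1, v)*T = √((-5)² + 1²)*(-1680) = √(25 + 1)*(-1680) = √26*(-1680) = -1680*√26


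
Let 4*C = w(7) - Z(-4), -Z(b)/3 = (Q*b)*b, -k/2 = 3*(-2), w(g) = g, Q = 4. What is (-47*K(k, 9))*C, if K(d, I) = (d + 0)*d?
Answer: -336708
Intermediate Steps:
k = 12 (k = -6*(-2) = -2*(-6) = 12)
Z(b) = -12*b² (Z(b) = -3*4*b*b = -12*b²)
K(d, I) = d² (K(d, I) = d*d = d²)
C = 199/4 (C = (7 - (-12)*(-4)²)/4 = (7 - (-12)*16)/4 = (7 - 1*(-192))/4 = (7 + 192)/4 = (¼)*199 = 199/4 ≈ 49.750)
(-47*K(k, 9))*C = -47*12²*(199/4) = -47*144*(199/4) = -6768*199/4 = -336708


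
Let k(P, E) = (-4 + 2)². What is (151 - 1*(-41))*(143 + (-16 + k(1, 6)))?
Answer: 25152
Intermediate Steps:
k(P, E) = 4 (k(P, E) = (-2)² = 4)
(151 - 1*(-41))*(143 + (-16 + k(1, 6))) = (151 - 1*(-41))*(143 + (-16 + 4)) = (151 + 41)*(143 - 12) = 192*131 = 25152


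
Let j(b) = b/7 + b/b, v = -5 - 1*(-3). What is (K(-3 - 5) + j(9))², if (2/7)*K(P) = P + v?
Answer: 52441/49 ≈ 1070.2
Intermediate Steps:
v = -2 (v = -5 + 3 = -2)
j(b) = 1 + b/7 (j(b) = b*(⅐) + 1 = b/7 + 1 = 1 + b/7)
K(P) = -7 + 7*P/2 (K(P) = 7*(P - 2)/2 = 7*(-2 + P)/2 = -7 + 7*P/2)
(K(-3 - 5) + j(9))² = ((-7 + 7*(-3 - 5)/2) + (1 + (⅐)*9))² = ((-7 + (7/2)*(-8)) + (1 + 9/7))² = ((-7 - 28) + 16/7)² = (-35 + 16/7)² = (-229/7)² = 52441/49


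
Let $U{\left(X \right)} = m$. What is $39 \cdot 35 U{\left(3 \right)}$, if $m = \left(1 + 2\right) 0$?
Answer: $0$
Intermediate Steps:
$m = 0$ ($m = 3 \cdot 0 = 0$)
$U{\left(X \right)} = 0$
$39 \cdot 35 U{\left(3 \right)} = 39 \cdot 35 \cdot 0 = 1365 \cdot 0 = 0$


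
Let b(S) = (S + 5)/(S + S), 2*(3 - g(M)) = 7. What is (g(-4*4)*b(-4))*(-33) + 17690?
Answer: 283007/16 ≈ 17688.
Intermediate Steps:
g(M) = -½ (g(M) = 3 - ½*7 = 3 - 7/2 = -½)
b(S) = (5 + S)/(2*S) (b(S) = (5 + S)/((2*S)) = (5 + S)*(1/(2*S)) = (5 + S)/(2*S))
(g(-4*4)*b(-4))*(-33) + 17690 = -(5 - 4)/(4*(-4))*(-33) + 17690 = -(-1)/(4*4)*(-33) + 17690 = -½*(-⅛)*(-33) + 17690 = (1/16)*(-33) + 17690 = -33/16 + 17690 = 283007/16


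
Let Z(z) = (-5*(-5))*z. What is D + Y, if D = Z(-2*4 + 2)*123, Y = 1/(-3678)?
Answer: -67859101/3678 ≈ -18450.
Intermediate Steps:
Y = -1/3678 ≈ -0.00027189
Z(z) = 25*z
D = -18450 (D = (25*(-2*4 + 2))*123 = (25*(-8 + 2))*123 = (25*(-6))*123 = -150*123 = -18450)
D + Y = -18450 - 1/3678 = -67859101/3678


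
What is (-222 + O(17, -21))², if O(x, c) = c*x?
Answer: 335241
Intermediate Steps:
(-222 + O(17, -21))² = (-222 - 21*17)² = (-222 - 357)² = (-579)² = 335241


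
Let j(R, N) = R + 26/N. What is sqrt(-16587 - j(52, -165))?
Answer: I*sqrt(452992485)/165 ≈ 128.99*I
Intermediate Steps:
sqrt(-16587 - j(52, -165)) = sqrt(-16587 - (52 + 26/(-165))) = sqrt(-16587 - (52 + 26*(-1/165))) = sqrt(-16587 - (52 - 26/165)) = sqrt(-16587 - 1*8554/165) = sqrt(-16587 - 8554/165) = sqrt(-2745409/165) = I*sqrt(452992485)/165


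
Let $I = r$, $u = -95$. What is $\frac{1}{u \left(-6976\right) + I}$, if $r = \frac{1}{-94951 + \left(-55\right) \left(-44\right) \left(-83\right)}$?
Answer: $\frac{295811}{196039865919} \approx 1.5089 \cdot 10^{-6}$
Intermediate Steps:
$r = - \frac{1}{295811}$ ($r = \frac{1}{-94951 + 2420 \left(-83\right)} = \frac{1}{-94951 - 200860} = \frac{1}{-295811} = - \frac{1}{295811} \approx -3.3805 \cdot 10^{-6}$)
$I = - \frac{1}{295811} \approx -3.3805 \cdot 10^{-6}$
$\frac{1}{u \left(-6976\right) + I} = \frac{1}{\left(-95\right) \left(-6976\right) - \frac{1}{295811}} = \frac{1}{662720 - \frac{1}{295811}} = \frac{1}{\frac{196039865919}{295811}} = \frac{295811}{196039865919}$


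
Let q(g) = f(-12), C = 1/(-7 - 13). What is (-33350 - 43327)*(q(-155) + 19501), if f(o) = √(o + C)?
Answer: -1495278177 - 76677*I*√1205/10 ≈ -1.4953e+9 - 2.6617e+5*I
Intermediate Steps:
C = -1/20 (C = 1/(-20) = -1/20 ≈ -0.050000)
f(o) = √(-1/20 + o) (f(o) = √(o - 1/20) = √(-1/20 + o))
q(g) = I*√1205/10 (q(g) = √(-5 + 100*(-12))/10 = √(-5 - 1200)/10 = √(-1205)/10 = (I*√1205)/10 = I*√1205/10)
(-33350 - 43327)*(q(-155) + 19501) = (-33350 - 43327)*(I*√1205/10 + 19501) = -76677*(19501 + I*√1205/10) = -1495278177 - 76677*I*√1205/10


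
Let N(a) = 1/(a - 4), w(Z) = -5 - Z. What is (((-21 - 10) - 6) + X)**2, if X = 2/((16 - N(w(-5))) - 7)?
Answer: 1852321/1369 ≈ 1353.0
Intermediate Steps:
N(a) = 1/(-4 + a)
X = 8/37 (X = 2/((16 - 1/(-4 + (-5 - 1*(-5)))) - 7) = 2/((16 - 1/(-4 + (-5 + 5))) - 7) = 2/((16 - 1/(-4 + 0)) - 7) = 2/((16 - 1/(-4)) - 7) = 2/((16 - 1*(-1/4)) - 7) = 2/((16 + 1/4) - 7) = 2/(65/4 - 7) = 2/(37/4) = (4/37)*2 = 8/37 ≈ 0.21622)
(((-21 - 10) - 6) + X)**2 = (((-21 - 10) - 6) + 8/37)**2 = ((-31 - 6) + 8/37)**2 = (-37 + 8/37)**2 = (-1361/37)**2 = 1852321/1369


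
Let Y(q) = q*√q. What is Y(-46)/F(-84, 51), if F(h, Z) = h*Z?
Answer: 23*I*√46/2142 ≈ 0.072826*I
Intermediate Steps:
Y(q) = q^(3/2)
F(h, Z) = Z*h
Y(-46)/F(-84, 51) = (-46)^(3/2)/((51*(-84))) = -46*I*√46/(-4284) = -46*I*√46*(-1/4284) = 23*I*√46/2142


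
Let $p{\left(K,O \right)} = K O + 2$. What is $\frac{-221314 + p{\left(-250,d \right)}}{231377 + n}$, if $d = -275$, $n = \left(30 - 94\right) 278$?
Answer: $- \frac{50854}{71195} \approx -0.71429$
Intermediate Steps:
$n = -17792$ ($n = \left(-64\right) 278 = -17792$)
$p{\left(K,O \right)} = 2 + K O$
$\frac{-221314 + p{\left(-250,d \right)}}{231377 + n} = \frac{-221314 + \left(2 - -68750\right)}{231377 - 17792} = \frac{-221314 + \left(2 + 68750\right)}{213585} = \left(-221314 + 68752\right) \frac{1}{213585} = \left(-152562\right) \frac{1}{213585} = - \frac{50854}{71195}$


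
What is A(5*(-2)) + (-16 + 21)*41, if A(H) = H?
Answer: 195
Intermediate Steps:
A(5*(-2)) + (-16 + 21)*41 = 5*(-2) + (-16 + 21)*41 = -10 + 5*41 = -10 + 205 = 195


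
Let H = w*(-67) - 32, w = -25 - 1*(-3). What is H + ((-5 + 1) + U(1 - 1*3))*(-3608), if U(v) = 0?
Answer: 15874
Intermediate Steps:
w = -22 (w = -25 + 3 = -22)
H = 1442 (H = -22*(-67) - 32 = 1474 - 32 = 1442)
H + ((-5 + 1) + U(1 - 1*3))*(-3608) = 1442 + ((-5 + 1) + 0)*(-3608) = 1442 + (-4 + 0)*(-3608) = 1442 - 4*(-3608) = 1442 + 14432 = 15874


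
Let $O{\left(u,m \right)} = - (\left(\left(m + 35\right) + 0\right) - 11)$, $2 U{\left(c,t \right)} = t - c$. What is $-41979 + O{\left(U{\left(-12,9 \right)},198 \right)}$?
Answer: $-42201$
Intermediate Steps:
$U{\left(c,t \right)} = \frac{t}{2} - \frac{c}{2}$ ($U{\left(c,t \right)} = \frac{t - c}{2} = \frac{t}{2} - \frac{c}{2}$)
$O{\left(u,m \right)} = -24 - m$ ($O{\left(u,m \right)} = - (\left(\left(35 + m\right) + 0\right) - 11) = - (\left(35 + m\right) - 11) = - (24 + m) = -24 - m$)
$-41979 + O{\left(U{\left(-12,9 \right)},198 \right)} = -41979 - 222 = -42201$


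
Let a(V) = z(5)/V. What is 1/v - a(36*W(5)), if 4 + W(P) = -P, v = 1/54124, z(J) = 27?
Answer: 649489/12 ≈ 54124.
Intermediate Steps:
v = 1/54124 ≈ 1.8476e-5
W(P) = -4 - P
a(V) = 27/V
1/v - a(36*W(5)) = 1/(1/54124) - 27/(36*(-4 - 1*5)) = 54124 - 27/(36*(-4 - 5)) = 54124 - 27/(36*(-9)) = 54124 - 27/(-324) = 54124 - 27*(-1)/324 = 54124 - 1*(-1/12) = 54124 + 1/12 = 649489/12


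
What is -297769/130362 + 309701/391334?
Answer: -19038473021/12753770727 ≈ -1.4928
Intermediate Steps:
-297769/130362 + 309701/391334 = -19038473021/12753770727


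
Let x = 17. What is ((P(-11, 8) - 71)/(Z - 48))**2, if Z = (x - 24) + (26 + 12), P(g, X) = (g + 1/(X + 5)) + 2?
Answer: 1079521/48841 ≈ 22.103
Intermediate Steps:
P(g, X) = 2 + g + 1/(5 + X) (P(g, X) = (g + 1/(5 + X)) + 2 = 2 + g + 1/(5 + X))
Z = 31 (Z = (17 - 24) + (26 + 12) = -7 + 38 = 31)
((P(-11, 8) - 71)/(Z - 48))**2 = (((11 + 2*8 + 5*(-11) + 8*(-11))/(5 + 8) - 71)/(31 - 48))**2 = (((11 + 16 - 55 - 88)/13 - 71)/(-17))**2 = (((1/13)*(-116) - 71)*(-1/17))**2 = ((-116/13 - 71)*(-1/17))**2 = (-1039/13*(-1/17))**2 = (1039/221)**2 = 1079521/48841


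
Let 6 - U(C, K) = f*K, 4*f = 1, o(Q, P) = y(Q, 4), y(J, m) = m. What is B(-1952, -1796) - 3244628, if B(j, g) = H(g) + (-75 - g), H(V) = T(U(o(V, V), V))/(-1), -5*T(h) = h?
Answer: -3242816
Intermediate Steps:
o(Q, P) = 4
f = ¼ (f = (¼)*1 = ¼ ≈ 0.25000)
U(C, K) = 6 - K/4
T(h) = -h/5
H(V) = 6/5 - V/20 (H(V) = -(6 - V/4)/5/(-1) = (-6/5 + V/20)*(-1) = 6/5 - V/20)
B(j, g) = -369/5 - 21*g/20 (B(j, g) = (6/5 - g/20) + (-75 - g) = -369/5 - 21*g/20)
B(-1952, -1796) - 3244628 = (-369/5 - 21/20*(-1796)) - 3244628 = (-369/5 + 9429/5) - 3244628 = 1812 - 3244628 = -3242816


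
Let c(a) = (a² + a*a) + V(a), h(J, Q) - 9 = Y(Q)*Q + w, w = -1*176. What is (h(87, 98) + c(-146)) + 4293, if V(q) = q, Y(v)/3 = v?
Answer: 75424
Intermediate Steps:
Y(v) = 3*v
w = -176
h(J, Q) = -167 + 3*Q² (h(J, Q) = 9 + ((3*Q)*Q - 176) = 9 + (3*Q² - 176) = 9 + (-176 + 3*Q²) = -167 + 3*Q²)
c(a) = a + 2*a² (c(a) = (a² + a*a) + a = (a² + a²) + a = 2*a² + a = a + 2*a²)
(h(87, 98) + c(-146)) + 4293 = ((-167 + 3*98²) - 146*(1 + 2*(-146))) + 4293 = ((-167 + 3*9604) - 146*(1 - 292)) + 4293 = ((-167 + 28812) - 146*(-291)) + 4293 = (28645 + 42486) + 4293 = 71131 + 4293 = 75424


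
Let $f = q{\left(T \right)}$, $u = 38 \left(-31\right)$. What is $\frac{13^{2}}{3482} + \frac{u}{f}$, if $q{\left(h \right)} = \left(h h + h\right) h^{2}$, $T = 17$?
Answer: $\frac{5421775}{153963594} \approx 0.035215$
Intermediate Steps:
$u = -1178$
$q{\left(h \right)} = h^{2} \left(h + h^{2}\right)$ ($q{\left(h \right)} = \left(h^{2} + h\right) h^{2} = \left(h + h^{2}\right) h^{2} = h^{2} \left(h + h^{2}\right)$)
$f = 88434$ ($f = 17^{3} \left(1 + 17\right) = 4913 \cdot 18 = 88434$)
$\frac{13^{2}}{3482} + \frac{u}{f} = \frac{13^{2}}{3482} - \frac{1178}{88434} = 169 \cdot \frac{1}{3482} - \frac{589}{44217} = \frac{169}{3482} - \frac{589}{44217} = \frac{5421775}{153963594}$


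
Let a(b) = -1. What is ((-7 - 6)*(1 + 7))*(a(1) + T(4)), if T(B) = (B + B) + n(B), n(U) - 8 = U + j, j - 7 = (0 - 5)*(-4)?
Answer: -4784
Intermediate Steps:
j = 27 (j = 7 + (0 - 5)*(-4) = 7 - 5*(-4) = 7 + 20 = 27)
n(U) = 35 + U (n(U) = 8 + (U + 27) = 8 + (27 + U) = 35 + U)
T(B) = 35 + 3*B (T(B) = (B + B) + (35 + B) = 2*B + (35 + B) = 35 + 3*B)
((-7 - 6)*(1 + 7))*(a(1) + T(4)) = ((-7 - 6)*(1 + 7))*(-1 + (35 + 3*4)) = (-13*8)*(-1 + (35 + 12)) = -104*(-1 + 47) = -104*46 = -4784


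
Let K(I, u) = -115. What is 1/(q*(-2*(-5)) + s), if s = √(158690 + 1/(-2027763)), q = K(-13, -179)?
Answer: -2331927450/2359930857031 - 3*√72500573068638983/2359930857031 ≈ -0.0013304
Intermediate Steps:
q = -115
s = √72500573068638983/675921 (s = √(158690 - 1/2027763) = √(321785710469/2027763) = √72500573068638983/675921 ≈ 398.36)
1/(q*(-2*(-5)) + s) = 1/(-(-230)*(-5) + √72500573068638983/675921) = 1/(-115*10 + √72500573068638983/675921) = 1/(-1150 + √72500573068638983/675921)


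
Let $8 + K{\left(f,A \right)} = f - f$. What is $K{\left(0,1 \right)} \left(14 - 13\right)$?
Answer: $-8$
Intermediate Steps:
$K{\left(f,A \right)} = -8$ ($K{\left(f,A \right)} = -8 + \left(f - f\right) = -8 + 0 = -8$)
$K{\left(0,1 \right)} \left(14 - 13\right) = - 8 \left(14 - 13\right) = \left(-8\right) 1 = -8$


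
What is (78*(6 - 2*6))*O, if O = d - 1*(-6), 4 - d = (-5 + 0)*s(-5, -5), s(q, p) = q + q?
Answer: 18720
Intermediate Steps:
s(q, p) = 2*q
d = -46 (d = 4 - (-5 + 0)*2*(-5) = 4 - (-5)*(-10) = 4 - 1*50 = 4 - 50 = -46)
O = -40 (O = -46 - 1*(-6) = -46 + 6 = -40)
(78*(6 - 2*6))*O = (78*(6 - 2*6))*(-40) = (78*(6 - 12))*(-40) = (78*(-6))*(-40) = -468*(-40) = 18720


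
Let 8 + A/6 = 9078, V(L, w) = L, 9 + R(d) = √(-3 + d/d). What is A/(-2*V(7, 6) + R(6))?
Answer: -417220/177 - 18140*I*√2/177 ≈ -2357.2 - 144.94*I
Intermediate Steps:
R(d) = -9 + I*√2 (R(d) = -9 + √(-3 + d/d) = -9 + √(-3 + 1) = -9 + √(-2) = -9 + I*√2)
A = 54420 (A = -48 + 6*9078 = -48 + 54468 = 54420)
A/(-2*V(7, 6) + R(6)) = 54420/(-2*7 + (-9 + I*√2)) = 54420/(-14 + (-9 + I*√2)) = 54420/(-23 + I*√2)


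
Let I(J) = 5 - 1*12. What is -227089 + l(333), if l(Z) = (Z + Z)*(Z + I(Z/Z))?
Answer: -9973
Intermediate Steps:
I(J) = -7 (I(J) = 5 - 12 = -7)
l(Z) = 2*Z*(-7 + Z) (l(Z) = (Z + Z)*(Z - 7) = (2*Z)*(-7 + Z) = 2*Z*(-7 + Z))
-227089 + l(333) = -227089 + 2*333*(-7 + 333) = -227089 + 2*333*326 = -227089 + 217116 = -9973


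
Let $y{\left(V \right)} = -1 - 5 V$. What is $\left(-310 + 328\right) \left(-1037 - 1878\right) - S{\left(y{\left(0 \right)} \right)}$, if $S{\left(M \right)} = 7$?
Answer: $-52477$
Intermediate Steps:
$\left(-310 + 328\right) \left(-1037 - 1878\right) - S{\left(y{\left(0 \right)} \right)} = \left(-310 + 328\right) \left(-1037 - 1878\right) - 7 = 18 \left(-2915\right) - 7 = -52470 - 7 = -52477$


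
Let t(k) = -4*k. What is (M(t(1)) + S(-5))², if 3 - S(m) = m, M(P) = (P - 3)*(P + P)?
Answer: 4096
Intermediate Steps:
M(P) = 2*P*(-3 + P) (M(P) = (-3 + P)*(2*P) = 2*P*(-3 + P))
S(m) = 3 - m
(M(t(1)) + S(-5))² = (2*(-4*1)*(-3 - 4*1) + (3 - 1*(-5)))² = (2*(-4)*(-3 - 4) + (3 + 5))² = (2*(-4)*(-7) + 8)² = (56 + 8)² = 64² = 4096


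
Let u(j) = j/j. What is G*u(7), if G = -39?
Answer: -39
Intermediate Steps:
u(j) = 1
G*u(7) = -39*1 = -39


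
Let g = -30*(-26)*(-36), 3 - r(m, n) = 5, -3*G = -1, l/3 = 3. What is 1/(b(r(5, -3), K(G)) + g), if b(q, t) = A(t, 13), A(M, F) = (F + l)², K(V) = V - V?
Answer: -1/27596 ≈ -3.6237e-5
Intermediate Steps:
l = 9 (l = 3*3 = 9)
G = ⅓ (G = -⅓*(-1) = ⅓ ≈ 0.33333)
K(V) = 0
A(M, F) = (9 + F)² (A(M, F) = (F + 9)² = (9 + F)²)
r(m, n) = -2 (r(m, n) = 3 - 1*5 = 3 - 5 = -2)
b(q, t) = 484 (b(q, t) = (9 + 13)² = 22² = 484)
g = -28080 (g = 780*(-36) = -28080)
1/(b(r(5, -3), K(G)) + g) = 1/(484 - 28080) = 1/(-27596) = -1/27596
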